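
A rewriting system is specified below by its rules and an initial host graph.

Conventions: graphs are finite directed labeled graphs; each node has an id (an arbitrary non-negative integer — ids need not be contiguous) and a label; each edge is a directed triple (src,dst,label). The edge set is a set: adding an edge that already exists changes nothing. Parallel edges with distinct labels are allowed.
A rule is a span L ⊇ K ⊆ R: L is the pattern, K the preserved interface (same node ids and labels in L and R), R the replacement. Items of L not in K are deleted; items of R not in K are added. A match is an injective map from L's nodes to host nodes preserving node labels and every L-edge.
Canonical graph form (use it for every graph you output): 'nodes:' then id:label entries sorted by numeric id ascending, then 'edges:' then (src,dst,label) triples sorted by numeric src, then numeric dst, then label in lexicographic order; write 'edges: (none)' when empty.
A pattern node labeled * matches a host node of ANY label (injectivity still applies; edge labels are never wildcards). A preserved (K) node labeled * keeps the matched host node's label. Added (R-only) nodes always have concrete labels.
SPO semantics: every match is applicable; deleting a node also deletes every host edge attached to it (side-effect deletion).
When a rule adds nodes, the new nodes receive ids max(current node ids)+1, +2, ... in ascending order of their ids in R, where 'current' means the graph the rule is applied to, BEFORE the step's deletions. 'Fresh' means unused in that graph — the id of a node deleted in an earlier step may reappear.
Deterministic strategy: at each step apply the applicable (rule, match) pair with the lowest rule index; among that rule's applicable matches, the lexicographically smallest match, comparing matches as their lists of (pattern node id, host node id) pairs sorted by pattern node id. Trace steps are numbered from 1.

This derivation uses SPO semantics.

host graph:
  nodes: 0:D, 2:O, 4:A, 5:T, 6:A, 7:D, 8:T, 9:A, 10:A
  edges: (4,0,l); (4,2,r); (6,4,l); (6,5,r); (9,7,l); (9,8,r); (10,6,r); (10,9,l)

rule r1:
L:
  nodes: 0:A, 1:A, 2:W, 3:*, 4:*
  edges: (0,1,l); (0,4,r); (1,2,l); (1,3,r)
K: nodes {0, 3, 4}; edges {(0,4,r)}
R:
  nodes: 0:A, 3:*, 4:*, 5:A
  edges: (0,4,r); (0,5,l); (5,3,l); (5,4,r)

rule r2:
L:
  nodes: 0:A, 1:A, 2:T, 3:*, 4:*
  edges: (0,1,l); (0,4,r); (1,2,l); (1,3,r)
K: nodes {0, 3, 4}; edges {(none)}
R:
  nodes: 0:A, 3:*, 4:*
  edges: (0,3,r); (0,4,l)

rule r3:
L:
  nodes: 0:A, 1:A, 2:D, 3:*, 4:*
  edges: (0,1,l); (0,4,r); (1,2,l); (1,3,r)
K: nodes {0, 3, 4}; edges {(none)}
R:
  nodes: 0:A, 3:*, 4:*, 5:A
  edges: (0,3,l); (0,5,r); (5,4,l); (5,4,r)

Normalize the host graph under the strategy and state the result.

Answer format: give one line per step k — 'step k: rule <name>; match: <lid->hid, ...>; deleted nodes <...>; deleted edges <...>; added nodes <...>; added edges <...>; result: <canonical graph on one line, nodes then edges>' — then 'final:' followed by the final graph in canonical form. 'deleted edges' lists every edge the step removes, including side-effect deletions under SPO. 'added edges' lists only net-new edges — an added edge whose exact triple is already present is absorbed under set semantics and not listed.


step 1: rule r3; match: 0->6, 1->4, 2->0, 3->2, 4->5; deleted nodes 0, 4; deleted edges (4,0,l); (4,2,r); (6,4,l); (6,5,r); added nodes 11; added edges (6,2,l); (6,11,r); (11,5,l); (11,5,r); result: nodes: 2:O, 5:T, 6:A, 7:D, 8:T, 9:A, 10:A, 11:A edges: (6,2,l); (6,11,r); (9,7,l); (9,8,r); (10,6,r); (10,9,l); (11,5,l); (11,5,r)
step 2: rule r3; match: 0->10, 1->9, 2->7, 3->8, 4->6; deleted nodes 7, 9; deleted edges (9,7,l); (9,8,r); (10,6,r); (10,9,l); added nodes 12; added edges (10,8,l); (10,12,r); (12,6,l); (12,6,r); result: nodes: 2:O, 5:T, 6:A, 8:T, 10:A, 11:A, 12:A edges: (6,2,l); (6,11,r); (10,8,l); (10,12,r); (11,5,l); (11,5,r); (12,6,l); (12,6,r)
final:
nodes: 2:O, 5:T, 6:A, 8:T, 10:A, 11:A, 12:A
edges: (6,2,l); (6,11,r); (10,8,l); (10,12,r); (11,5,l); (11,5,r); (12,6,l); (12,6,r)


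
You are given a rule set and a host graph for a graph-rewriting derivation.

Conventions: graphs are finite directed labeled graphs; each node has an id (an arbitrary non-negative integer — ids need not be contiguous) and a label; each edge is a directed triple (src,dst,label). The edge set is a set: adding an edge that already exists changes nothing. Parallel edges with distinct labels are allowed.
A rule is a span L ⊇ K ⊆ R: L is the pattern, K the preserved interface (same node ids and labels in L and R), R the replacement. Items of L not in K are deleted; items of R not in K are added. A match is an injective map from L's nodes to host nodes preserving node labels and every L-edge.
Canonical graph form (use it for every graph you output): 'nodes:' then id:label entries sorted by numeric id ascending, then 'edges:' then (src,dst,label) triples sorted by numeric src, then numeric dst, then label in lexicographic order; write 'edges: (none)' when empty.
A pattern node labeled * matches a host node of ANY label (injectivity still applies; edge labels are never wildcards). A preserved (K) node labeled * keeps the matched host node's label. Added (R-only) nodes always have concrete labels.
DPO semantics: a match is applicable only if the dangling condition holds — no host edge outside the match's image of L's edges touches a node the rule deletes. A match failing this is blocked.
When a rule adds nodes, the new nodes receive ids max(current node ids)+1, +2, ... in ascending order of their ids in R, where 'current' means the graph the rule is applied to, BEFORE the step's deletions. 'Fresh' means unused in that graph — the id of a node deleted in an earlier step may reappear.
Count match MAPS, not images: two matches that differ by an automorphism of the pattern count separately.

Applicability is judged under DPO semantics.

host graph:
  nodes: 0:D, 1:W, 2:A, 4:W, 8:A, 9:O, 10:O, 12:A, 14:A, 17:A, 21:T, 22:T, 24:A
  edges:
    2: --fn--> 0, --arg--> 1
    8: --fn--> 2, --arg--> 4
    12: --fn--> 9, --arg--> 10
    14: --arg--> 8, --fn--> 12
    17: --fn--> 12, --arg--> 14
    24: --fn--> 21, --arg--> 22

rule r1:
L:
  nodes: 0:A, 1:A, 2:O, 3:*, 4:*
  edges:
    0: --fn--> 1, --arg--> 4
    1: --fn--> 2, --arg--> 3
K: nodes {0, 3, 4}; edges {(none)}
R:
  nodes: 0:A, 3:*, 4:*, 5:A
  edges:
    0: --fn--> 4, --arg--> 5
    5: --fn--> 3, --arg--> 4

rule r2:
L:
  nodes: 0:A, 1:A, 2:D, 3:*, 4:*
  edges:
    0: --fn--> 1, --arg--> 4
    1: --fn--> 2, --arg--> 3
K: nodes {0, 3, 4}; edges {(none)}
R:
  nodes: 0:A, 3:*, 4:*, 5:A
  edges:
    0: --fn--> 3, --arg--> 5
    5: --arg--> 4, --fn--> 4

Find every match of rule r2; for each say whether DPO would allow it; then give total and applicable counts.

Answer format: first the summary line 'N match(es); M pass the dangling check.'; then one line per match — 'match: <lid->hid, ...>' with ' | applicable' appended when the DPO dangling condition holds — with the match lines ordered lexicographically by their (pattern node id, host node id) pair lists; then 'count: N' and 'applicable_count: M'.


1 match(es); 1 pass the dangling check.
match: 0->8, 1->2, 2->0, 3->1, 4->4 | applicable
count: 1
applicable_count: 1


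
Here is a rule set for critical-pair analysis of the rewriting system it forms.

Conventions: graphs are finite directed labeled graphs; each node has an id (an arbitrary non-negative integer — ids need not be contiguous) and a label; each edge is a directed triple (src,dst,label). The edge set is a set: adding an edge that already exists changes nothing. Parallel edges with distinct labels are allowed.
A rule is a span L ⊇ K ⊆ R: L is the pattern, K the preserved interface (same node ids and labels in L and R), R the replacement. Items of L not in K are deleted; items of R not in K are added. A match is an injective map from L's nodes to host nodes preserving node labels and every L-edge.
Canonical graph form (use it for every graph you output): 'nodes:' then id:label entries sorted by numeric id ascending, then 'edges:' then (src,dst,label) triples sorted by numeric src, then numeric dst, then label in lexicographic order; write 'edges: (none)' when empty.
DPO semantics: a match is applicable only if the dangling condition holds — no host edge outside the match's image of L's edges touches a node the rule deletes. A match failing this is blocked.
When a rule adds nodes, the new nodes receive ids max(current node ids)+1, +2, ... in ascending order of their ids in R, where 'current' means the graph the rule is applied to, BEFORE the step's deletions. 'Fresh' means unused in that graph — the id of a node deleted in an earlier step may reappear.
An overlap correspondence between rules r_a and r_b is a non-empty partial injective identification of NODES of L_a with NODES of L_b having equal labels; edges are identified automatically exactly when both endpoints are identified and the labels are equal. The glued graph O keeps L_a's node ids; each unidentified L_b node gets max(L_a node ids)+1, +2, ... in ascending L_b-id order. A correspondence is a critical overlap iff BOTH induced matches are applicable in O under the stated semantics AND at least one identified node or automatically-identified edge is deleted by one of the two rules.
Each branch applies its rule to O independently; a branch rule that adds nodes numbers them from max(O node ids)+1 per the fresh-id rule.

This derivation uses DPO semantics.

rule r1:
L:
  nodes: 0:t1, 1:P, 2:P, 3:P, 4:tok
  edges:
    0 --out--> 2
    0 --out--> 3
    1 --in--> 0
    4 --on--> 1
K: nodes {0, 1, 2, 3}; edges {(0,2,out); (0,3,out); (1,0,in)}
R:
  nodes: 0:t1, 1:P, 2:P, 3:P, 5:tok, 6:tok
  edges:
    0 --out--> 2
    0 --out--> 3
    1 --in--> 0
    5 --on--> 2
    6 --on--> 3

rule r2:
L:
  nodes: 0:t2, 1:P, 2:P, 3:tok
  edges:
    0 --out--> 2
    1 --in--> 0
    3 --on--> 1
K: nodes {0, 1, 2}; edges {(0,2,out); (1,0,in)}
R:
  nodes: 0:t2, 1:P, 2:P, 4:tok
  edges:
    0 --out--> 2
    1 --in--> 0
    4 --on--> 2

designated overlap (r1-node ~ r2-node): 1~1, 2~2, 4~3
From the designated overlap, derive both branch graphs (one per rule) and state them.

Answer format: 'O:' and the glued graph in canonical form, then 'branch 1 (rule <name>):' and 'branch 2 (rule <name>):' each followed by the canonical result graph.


O:
nodes: 0:t1, 1:P, 2:P, 3:P, 4:tok, 5:t2
edges: (0,2,out); (0,3,out); (1,0,in); (1,5,in); (4,1,on); (5,2,out)
branch 1 (rule r1):
nodes: 0:t1, 1:P, 2:P, 3:P, 5:t2, 6:tok, 7:tok
edges: (0,2,out); (0,3,out); (1,0,in); (1,5,in); (5,2,out); (6,2,on); (7,3,on)
branch 2 (rule r2):
nodes: 0:t1, 1:P, 2:P, 3:P, 5:t2, 6:tok
edges: (0,2,out); (0,3,out); (1,0,in); (1,5,in); (5,2,out); (6,2,on)


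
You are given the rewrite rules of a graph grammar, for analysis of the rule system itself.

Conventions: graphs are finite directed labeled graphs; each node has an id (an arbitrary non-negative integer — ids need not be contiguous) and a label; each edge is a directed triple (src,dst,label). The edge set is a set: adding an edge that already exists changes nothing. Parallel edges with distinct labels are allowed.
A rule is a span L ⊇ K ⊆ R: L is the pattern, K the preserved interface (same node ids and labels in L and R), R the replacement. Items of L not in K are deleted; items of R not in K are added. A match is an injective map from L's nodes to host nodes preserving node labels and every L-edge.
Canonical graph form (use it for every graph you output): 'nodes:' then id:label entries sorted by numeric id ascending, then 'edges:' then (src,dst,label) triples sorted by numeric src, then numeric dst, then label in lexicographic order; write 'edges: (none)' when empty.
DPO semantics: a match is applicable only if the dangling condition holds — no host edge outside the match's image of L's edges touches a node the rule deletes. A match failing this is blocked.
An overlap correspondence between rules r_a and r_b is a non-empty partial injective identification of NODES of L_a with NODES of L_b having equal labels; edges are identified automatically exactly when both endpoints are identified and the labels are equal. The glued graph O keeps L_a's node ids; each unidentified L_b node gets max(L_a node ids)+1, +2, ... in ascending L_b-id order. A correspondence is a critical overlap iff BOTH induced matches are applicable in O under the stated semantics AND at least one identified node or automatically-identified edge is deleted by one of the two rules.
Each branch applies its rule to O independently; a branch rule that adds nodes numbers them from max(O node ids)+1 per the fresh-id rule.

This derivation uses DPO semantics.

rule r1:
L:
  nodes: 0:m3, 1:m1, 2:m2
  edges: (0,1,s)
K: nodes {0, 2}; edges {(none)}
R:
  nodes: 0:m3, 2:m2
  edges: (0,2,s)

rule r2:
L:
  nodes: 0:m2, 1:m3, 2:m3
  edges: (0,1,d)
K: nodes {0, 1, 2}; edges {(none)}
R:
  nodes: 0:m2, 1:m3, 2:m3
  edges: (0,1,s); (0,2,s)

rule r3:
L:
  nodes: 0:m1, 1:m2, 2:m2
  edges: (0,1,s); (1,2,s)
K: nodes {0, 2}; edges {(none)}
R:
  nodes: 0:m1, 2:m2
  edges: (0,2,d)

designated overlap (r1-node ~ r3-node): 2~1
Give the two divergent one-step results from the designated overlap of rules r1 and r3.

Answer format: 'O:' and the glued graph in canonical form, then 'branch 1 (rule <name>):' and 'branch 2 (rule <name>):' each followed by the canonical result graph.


O:
nodes: 0:m3, 1:m1, 2:m2, 3:m1, 4:m2
edges: (0,1,s); (2,4,s); (3,2,s)
branch 1 (rule r1):
nodes: 0:m3, 2:m2, 3:m1, 4:m2
edges: (0,2,s); (2,4,s); (3,2,s)
branch 2 (rule r3):
nodes: 0:m3, 1:m1, 3:m1, 4:m2
edges: (0,1,s); (3,4,d)


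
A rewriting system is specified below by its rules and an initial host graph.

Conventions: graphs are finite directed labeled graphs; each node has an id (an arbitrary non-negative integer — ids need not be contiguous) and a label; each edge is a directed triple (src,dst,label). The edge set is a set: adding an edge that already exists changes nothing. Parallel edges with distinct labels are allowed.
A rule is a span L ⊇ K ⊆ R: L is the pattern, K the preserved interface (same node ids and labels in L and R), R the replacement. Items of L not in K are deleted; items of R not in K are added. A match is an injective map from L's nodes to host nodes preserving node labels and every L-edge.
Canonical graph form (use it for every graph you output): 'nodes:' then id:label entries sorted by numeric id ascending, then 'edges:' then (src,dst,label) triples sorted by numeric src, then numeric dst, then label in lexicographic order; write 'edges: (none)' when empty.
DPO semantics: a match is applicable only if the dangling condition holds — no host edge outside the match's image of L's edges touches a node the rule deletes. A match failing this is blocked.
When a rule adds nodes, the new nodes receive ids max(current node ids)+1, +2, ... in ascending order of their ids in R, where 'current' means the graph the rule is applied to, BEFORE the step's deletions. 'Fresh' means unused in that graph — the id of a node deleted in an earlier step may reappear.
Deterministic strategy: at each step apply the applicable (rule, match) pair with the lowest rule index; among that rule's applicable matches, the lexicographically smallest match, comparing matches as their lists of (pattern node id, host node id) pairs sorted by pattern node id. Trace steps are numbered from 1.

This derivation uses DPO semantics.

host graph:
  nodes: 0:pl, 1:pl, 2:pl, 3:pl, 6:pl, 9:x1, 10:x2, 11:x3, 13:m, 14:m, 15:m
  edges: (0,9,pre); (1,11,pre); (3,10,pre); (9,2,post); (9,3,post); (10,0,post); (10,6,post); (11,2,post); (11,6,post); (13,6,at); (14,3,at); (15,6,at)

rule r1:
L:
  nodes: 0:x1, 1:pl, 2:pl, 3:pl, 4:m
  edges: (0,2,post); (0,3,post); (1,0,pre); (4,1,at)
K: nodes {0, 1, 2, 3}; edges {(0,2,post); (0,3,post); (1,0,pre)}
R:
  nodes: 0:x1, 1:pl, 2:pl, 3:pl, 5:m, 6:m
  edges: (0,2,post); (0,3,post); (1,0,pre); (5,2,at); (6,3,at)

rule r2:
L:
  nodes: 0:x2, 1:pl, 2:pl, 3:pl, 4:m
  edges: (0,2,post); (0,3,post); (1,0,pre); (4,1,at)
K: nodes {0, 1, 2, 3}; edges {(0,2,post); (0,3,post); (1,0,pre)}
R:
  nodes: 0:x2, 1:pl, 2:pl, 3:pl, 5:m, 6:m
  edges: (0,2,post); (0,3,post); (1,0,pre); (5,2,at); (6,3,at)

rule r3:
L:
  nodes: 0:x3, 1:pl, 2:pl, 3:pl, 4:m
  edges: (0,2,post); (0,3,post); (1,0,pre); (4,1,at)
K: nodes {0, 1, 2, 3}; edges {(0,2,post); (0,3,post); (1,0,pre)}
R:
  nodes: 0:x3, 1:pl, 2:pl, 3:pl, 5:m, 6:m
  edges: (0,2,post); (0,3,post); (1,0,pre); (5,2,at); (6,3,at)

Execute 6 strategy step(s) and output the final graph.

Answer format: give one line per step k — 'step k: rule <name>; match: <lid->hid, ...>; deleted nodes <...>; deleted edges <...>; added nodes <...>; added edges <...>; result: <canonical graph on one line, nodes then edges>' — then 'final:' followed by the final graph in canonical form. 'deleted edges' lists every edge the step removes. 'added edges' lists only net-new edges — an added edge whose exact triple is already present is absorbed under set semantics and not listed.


step 1: rule r2; match: 0->10, 1->3, 2->0, 3->6, 4->14; deleted nodes 14; deleted edges (14,3,at); added nodes 16, 17; added edges (16,0,at); (17,6,at); result: nodes: 0:pl, 1:pl, 2:pl, 3:pl, 6:pl, 9:x1, 10:x2, 11:x3, 13:m, 15:m, 16:m, 17:m edges: (0,9,pre); (1,11,pre); (3,10,pre); (9,2,post); (9,3,post); (10,0,post); (10,6,post); (11,2,post); (11,6,post); (13,6,at); (15,6,at); (16,0,at); (17,6,at)
step 2: rule r1; match: 0->9, 1->0, 2->2, 3->3, 4->16; deleted nodes 16; deleted edges (16,0,at); added nodes 18, 19; added edges (18,2,at); (19,3,at); result: nodes: 0:pl, 1:pl, 2:pl, 3:pl, 6:pl, 9:x1, 10:x2, 11:x3, 13:m, 15:m, 17:m, 18:m, 19:m edges: (0,9,pre); (1,11,pre); (3,10,pre); (9,2,post); (9,3,post); (10,0,post); (10,6,post); (11,2,post); (11,6,post); (13,6,at); (15,6,at); (17,6,at); (18,2,at); (19,3,at)
step 3: rule r2; match: 0->10, 1->3, 2->0, 3->6, 4->19; deleted nodes 19; deleted edges (19,3,at); added nodes 20, 21; added edges (20,0,at); (21,6,at); result: nodes: 0:pl, 1:pl, 2:pl, 3:pl, 6:pl, 9:x1, 10:x2, 11:x3, 13:m, 15:m, 17:m, 18:m, 20:m, 21:m edges: (0,9,pre); (1,11,pre); (3,10,pre); (9,2,post); (9,3,post); (10,0,post); (10,6,post); (11,2,post); (11,6,post); (13,6,at); (15,6,at); (17,6,at); (18,2,at); (20,0,at); (21,6,at)
step 4: rule r1; match: 0->9, 1->0, 2->2, 3->3, 4->20; deleted nodes 20; deleted edges (20,0,at); added nodes 22, 23; added edges (22,2,at); (23,3,at); result: nodes: 0:pl, 1:pl, 2:pl, 3:pl, 6:pl, 9:x1, 10:x2, 11:x3, 13:m, 15:m, 17:m, 18:m, 21:m, 22:m, 23:m edges: (0,9,pre); (1,11,pre); (3,10,pre); (9,2,post); (9,3,post); (10,0,post); (10,6,post); (11,2,post); (11,6,post); (13,6,at); (15,6,at); (17,6,at); (18,2,at); (21,6,at); (22,2,at); (23,3,at)
step 5: rule r2; match: 0->10, 1->3, 2->0, 3->6, 4->23; deleted nodes 23; deleted edges (23,3,at); added nodes 24, 25; added edges (24,0,at); (25,6,at); result: nodes: 0:pl, 1:pl, 2:pl, 3:pl, 6:pl, 9:x1, 10:x2, 11:x3, 13:m, 15:m, 17:m, 18:m, 21:m, 22:m, 24:m, 25:m edges: (0,9,pre); (1,11,pre); (3,10,pre); (9,2,post); (9,3,post); (10,0,post); (10,6,post); (11,2,post); (11,6,post); (13,6,at); (15,6,at); (17,6,at); (18,2,at); (21,6,at); (22,2,at); (24,0,at); (25,6,at)
step 6: rule r1; match: 0->9, 1->0, 2->2, 3->3, 4->24; deleted nodes 24; deleted edges (24,0,at); added nodes 26, 27; added edges (26,2,at); (27,3,at); result: nodes: 0:pl, 1:pl, 2:pl, 3:pl, 6:pl, 9:x1, 10:x2, 11:x3, 13:m, 15:m, 17:m, 18:m, 21:m, 22:m, 25:m, 26:m, 27:m edges: (0,9,pre); (1,11,pre); (3,10,pre); (9,2,post); (9,3,post); (10,0,post); (10,6,post); (11,2,post); (11,6,post); (13,6,at); (15,6,at); (17,6,at); (18,2,at); (21,6,at); (22,2,at); (25,6,at); (26,2,at); (27,3,at)
final:
nodes: 0:pl, 1:pl, 2:pl, 3:pl, 6:pl, 9:x1, 10:x2, 11:x3, 13:m, 15:m, 17:m, 18:m, 21:m, 22:m, 25:m, 26:m, 27:m
edges: (0,9,pre); (1,11,pre); (3,10,pre); (9,2,post); (9,3,post); (10,0,post); (10,6,post); (11,2,post); (11,6,post); (13,6,at); (15,6,at); (17,6,at); (18,2,at); (21,6,at); (22,2,at); (25,6,at); (26,2,at); (27,3,at)


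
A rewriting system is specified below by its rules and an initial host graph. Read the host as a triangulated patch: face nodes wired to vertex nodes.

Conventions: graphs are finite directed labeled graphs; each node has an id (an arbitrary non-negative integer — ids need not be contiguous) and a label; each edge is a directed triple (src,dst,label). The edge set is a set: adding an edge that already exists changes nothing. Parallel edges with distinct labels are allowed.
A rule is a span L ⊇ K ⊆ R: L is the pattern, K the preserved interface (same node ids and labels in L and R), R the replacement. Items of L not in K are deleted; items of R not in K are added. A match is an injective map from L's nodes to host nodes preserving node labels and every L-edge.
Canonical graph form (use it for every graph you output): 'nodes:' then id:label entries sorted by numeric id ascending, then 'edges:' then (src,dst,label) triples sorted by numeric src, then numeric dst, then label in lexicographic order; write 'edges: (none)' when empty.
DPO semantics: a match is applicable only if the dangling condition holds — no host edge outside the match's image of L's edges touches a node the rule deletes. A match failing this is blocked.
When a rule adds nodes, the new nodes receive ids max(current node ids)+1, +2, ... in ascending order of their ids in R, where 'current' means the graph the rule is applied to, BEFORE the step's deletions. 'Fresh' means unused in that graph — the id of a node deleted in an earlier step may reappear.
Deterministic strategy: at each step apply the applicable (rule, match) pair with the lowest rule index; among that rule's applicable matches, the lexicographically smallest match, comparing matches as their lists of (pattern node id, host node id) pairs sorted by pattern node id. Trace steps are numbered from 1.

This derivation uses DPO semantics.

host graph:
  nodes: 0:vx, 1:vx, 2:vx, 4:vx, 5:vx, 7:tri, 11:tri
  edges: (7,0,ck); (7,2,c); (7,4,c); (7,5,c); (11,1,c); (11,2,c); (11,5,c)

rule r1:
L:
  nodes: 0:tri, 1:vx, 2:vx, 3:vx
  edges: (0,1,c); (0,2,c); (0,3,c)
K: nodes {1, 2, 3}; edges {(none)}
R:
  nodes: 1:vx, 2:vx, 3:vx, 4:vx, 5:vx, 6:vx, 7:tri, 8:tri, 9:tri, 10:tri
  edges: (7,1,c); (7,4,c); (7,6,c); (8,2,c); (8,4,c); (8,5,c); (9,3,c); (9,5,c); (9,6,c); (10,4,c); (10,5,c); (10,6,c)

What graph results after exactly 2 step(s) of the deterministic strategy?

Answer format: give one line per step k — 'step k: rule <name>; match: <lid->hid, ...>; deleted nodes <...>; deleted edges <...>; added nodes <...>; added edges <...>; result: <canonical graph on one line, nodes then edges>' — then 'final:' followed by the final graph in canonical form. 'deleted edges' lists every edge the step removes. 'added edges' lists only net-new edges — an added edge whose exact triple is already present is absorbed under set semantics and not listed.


step 1: rule r1; match: 0->11, 1->1, 2->2, 3->5; deleted nodes 11; deleted edges (11,1,c); (11,2,c); (11,5,c); added nodes 12, 13, 14, 15, 16, 17, 18; added edges (15,1,c); (15,12,c); (15,14,c); (16,2,c); (16,12,c); (16,13,c); (17,5,c); (17,13,c); (17,14,c); (18,12,c); (18,13,c); (18,14,c); result: nodes: 0:vx, 1:vx, 2:vx, 4:vx, 5:vx, 7:tri, 12:vx, 13:vx, 14:vx, 15:tri, 16:tri, 17:tri, 18:tri edges: (7,0,ck); (7,2,c); (7,4,c); (7,5,c); (15,1,c); (15,12,c); (15,14,c); (16,2,c); (16,12,c); (16,13,c); (17,5,c); (17,13,c); (17,14,c); (18,12,c); (18,13,c); (18,14,c)
step 2: rule r1; match: 0->15, 1->1, 2->12, 3->14; deleted nodes 15; deleted edges (15,1,c); (15,12,c); (15,14,c); added nodes 19, 20, 21, 22, 23, 24, 25; added edges (22,1,c); (22,19,c); (22,21,c); (23,12,c); (23,19,c); (23,20,c); (24,14,c); (24,20,c); (24,21,c); (25,19,c); (25,20,c); (25,21,c); result: nodes: 0:vx, 1:vx, 2:vx, 4:vx, 5:vx, 7:tri, 12:vx, 13:vx, 14:vx, 16:tri, 17:tri, 18:tri, 19:vx, 20:vx, 21:vx, 22:tri, 23:tri, 24:tri, 25:tri edges: (7,0,ck); (7,2,c); (7,4,c); (7,5,c); (16,2,c); (16,12,c); (16,13,c); (17,5,c); (17,13,c); (17,14,c); (18,12,c); (18,13,c); (18,14,c); (22,1,c); (22,19,c); (22,21,c); (23,12,c); (23,19,c); (23,20,c); (24,14,c); (24,20,c); (24,21,c); (25,19,c); (25,20,c); (25,21,c)
final:
nodes: 0:vx, 1:vx, 2:vx, 4:vx, 5:vx, 7:tri, 12:vx, 13:vx, 14:vx, 16:tri, 17:tri, 18:tri, 19:vx, 20:vx, 21:vx, 22:tri, 23:tri, 24:tri, 25:tri
edges: (7,0,ck); (7,2,c); (7,4,c); (7,5,c); (16,2,c); (16,12,c); (16,13,c); (17,5,c); (17,13,c); (17,14,c); (18,12,c); (18,13,c); (18,14,c); (22,1,c); (22,19,c); (22,21,c); (23,12,c); (23,19,c); (23,20,c); (24,14,c); (24,20,c); (24,21,c); (25,19,c); (25,20,c); (25,21,c)


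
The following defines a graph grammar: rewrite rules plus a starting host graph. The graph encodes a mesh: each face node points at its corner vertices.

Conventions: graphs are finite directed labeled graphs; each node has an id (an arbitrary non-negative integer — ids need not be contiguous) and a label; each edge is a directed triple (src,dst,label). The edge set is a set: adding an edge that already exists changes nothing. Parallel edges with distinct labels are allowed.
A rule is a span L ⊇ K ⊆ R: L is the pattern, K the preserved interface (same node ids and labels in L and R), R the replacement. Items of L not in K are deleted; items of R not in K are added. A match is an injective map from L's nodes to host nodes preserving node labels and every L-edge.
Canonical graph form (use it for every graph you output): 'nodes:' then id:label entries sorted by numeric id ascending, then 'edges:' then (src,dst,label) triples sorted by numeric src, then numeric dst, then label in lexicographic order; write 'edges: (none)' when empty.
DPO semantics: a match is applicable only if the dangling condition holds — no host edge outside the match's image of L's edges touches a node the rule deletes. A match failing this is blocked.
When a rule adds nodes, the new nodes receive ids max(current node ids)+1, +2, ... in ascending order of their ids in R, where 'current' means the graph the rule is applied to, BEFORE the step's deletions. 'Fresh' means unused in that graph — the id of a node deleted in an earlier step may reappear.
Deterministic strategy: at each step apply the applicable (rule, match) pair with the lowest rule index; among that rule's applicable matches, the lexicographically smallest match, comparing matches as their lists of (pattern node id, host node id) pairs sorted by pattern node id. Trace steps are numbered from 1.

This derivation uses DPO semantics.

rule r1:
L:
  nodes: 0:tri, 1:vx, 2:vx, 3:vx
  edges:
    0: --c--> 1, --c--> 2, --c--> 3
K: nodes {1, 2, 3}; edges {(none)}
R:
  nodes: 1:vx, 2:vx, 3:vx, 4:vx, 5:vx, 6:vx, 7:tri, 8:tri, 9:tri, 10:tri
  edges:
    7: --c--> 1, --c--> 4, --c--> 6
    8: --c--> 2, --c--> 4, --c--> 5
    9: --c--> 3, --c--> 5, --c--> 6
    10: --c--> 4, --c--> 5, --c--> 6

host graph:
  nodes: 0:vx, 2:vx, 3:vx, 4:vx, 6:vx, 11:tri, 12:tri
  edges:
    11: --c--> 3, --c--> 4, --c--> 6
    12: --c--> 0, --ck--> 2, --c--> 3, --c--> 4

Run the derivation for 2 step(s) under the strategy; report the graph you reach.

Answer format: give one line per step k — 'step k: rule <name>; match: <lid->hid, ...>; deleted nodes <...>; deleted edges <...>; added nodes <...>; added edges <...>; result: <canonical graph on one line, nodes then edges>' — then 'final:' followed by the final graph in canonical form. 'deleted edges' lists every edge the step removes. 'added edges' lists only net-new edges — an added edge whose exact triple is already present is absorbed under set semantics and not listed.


step 1: rule r1; match: 0->11, 1->3, 2->4, 3->6; deleted nodes 11; deleted edges (11,3,c); (11,4,c); (11,6,c); added nodes 13, 14, 15, 16, 17, 18, 19; added edges (16,3,c); (16,13,c); (16,15,c); (17,4,c); (17,13,c); (17,14,c); (18,6,c); (18,14,c); (18,15,c); (19,13,c); (19,14,c); (19,15,c); result: nodes: 0:vx, 2:vx, 3:vx, 4:vx, 6:vx, 12:tri, 13:vx, 14:vx, 15:vx, 16:tri, 17:tri, 18:tri, 19:tri edges: (12,0,c); (12,2,ck); (12,3,c); (12,4,c); (16,3,c); (16,13,c); (16,15,c); (17,4,c); (17,13,c); (17,14,c); (18,6,c); (18,14,c); (18,15,c); (19,13,c); (19,14,c); (19,15,c)
step 2: rule r1; match: 0->16, 1->3, 2->13, 3->15; deleted nodes 16; deleted edges (16,3,c); (16,13,c); (16,15,c); added nodes 20, 21, 22, 23, 24, 25, 26; added edges (23,3,c); (23,20,c); (23,22,c); (24,13,c); (24,20,c); (24,21,c); (25,15,c); (25,21,c); (25,22,c); (26,20,c); (26,21,c); (26,22,c); result: nodes: 0:vx, 2:vx, 3:vx, 4:vx, 6:vx, 12:tri, 13:vx, 14:vx, 15:vx, 17:tri, 18:tri, 19:tri, 20:vx, 21:vx, 22:vx, 23:tri, 24:tri, 25:tri, 26:tri edges: (12,0,c); (12,2,ck); (12,3,c); (12,4,c); (17,4,c); (17,13,c); (17,14,c); (18,6,c); (18,14,c); (18,15,c); (19,13,c); (19,14,c); (19,15,c); (23,3,c); (23,20,c); (23,22,c); (24,13,c); (24,20,c); (24,21,c); (25,15,c); (25,21,c); (25,22,c); (26,20,c); (26,21,c); (26,22,c)
final:
nodes: 0:vx, 2:vx, 3:vx, 4:vx, 6:vx, 12:tri, 13:vx, 14:vx, 15:vx, 17:tri, 18:tri, 19:tri, 20:vx, 21:vx, 22:vx, 23:tri, 24:tri, 25:tri, 26:tri
edges: (12,0,c); (12,2,ck); (12,3,c); (12,4,c); (17,4,c); (17,13,c); (17,14,c); (18,6,c); (18,14,c); (18,15,c); (19,13,c); (19,14,c); (19,15,c); (23,3,c); (23,20,c); (23,22,c); (24,13,c); (24,20,c); (24,21,c); (25,15,c); (25,21,c); (25,22,c); (26,20,c); (26,21,c); (26,22,c)


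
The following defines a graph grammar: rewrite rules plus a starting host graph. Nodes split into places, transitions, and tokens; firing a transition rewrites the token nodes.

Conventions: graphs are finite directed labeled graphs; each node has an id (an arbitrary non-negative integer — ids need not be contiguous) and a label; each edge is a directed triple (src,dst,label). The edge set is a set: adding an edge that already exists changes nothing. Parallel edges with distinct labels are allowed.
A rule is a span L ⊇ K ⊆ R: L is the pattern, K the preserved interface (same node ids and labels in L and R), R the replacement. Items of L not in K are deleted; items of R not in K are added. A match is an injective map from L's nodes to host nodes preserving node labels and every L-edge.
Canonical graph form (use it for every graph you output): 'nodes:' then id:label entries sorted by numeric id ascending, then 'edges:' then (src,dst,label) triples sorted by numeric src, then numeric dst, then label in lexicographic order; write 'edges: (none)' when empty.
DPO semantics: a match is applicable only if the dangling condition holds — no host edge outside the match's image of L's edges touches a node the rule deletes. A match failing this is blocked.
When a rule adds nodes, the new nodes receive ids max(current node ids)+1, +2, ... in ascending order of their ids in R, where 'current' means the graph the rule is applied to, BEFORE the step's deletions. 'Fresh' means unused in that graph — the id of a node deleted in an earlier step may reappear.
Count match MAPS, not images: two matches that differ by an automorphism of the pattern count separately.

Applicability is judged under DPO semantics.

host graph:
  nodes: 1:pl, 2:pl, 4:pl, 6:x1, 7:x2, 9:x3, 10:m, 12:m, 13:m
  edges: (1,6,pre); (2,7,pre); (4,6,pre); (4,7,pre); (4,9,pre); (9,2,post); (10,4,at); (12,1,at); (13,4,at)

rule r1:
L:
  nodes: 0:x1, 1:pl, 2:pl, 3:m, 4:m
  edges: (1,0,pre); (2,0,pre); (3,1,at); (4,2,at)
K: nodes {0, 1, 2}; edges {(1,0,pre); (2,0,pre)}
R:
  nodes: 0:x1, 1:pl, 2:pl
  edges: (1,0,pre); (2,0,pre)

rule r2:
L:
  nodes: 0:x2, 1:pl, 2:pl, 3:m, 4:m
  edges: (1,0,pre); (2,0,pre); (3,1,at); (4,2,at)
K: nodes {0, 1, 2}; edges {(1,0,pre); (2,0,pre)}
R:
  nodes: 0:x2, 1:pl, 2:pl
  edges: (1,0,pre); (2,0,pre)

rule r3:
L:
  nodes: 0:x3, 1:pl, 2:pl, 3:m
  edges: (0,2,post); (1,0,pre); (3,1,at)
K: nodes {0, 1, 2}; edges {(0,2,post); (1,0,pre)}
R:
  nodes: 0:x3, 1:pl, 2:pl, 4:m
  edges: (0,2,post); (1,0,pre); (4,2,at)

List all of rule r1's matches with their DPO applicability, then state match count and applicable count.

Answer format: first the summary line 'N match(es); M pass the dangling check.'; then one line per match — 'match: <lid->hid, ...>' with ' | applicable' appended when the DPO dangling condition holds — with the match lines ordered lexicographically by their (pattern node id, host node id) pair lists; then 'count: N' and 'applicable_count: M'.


4 match(es); 4 pass the dangling check.
match: 0->6, 1->1, 2->4, 3->12, 4->10 | applicable
match: 0->6, 1->1, 2->4, 3->12, 4->13 | applicable
match: 0->6, 1->4, 2->1, 3->10, 4->12 | applicable
match: 0->6, 1->4, 2->1, 3->13, 4->12 | applicable
count: 4
applicable_count: 4


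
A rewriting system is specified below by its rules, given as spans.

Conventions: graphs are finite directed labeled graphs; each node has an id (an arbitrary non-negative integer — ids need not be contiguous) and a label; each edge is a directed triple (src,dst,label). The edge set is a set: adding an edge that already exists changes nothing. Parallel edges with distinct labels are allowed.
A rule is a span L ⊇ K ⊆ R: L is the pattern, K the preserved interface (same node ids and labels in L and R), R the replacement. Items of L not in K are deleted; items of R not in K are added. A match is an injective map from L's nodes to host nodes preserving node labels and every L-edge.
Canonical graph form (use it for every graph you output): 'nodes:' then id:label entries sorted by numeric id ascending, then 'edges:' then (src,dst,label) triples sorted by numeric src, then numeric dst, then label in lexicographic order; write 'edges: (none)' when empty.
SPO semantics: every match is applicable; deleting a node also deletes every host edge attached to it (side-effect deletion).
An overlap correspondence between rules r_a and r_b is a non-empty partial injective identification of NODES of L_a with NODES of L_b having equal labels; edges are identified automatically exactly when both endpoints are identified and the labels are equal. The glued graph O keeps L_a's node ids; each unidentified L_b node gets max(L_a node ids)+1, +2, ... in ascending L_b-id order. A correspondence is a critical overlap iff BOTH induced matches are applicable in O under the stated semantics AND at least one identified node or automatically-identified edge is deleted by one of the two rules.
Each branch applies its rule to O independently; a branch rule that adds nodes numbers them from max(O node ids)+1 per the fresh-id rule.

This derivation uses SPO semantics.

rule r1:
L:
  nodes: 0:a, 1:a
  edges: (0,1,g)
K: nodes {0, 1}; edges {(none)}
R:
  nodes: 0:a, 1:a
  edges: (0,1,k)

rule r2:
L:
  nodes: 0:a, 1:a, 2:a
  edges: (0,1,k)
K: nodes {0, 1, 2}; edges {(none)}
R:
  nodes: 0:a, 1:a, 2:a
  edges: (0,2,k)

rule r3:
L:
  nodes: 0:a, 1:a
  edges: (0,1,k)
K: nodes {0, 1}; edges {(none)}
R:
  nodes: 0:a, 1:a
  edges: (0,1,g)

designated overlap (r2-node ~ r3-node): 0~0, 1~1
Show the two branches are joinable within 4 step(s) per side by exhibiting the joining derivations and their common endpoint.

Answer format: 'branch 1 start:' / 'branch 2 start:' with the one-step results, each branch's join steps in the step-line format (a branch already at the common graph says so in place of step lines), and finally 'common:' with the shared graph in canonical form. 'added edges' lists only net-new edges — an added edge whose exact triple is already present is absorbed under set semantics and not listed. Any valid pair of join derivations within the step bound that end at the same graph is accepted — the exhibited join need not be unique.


branch 1 start:
nodes: 0:a, 1:a, 2:a
edges: (0,2,k)
branch 2 start:
nodes: 0:a, 1:a, 2:a
edges: (0,1,g)
branch 1 step 1: rule r2; match: 0->0, 1->2, 2->1; deleted nodes (none); deleted edges (0,2,k); added nodes (none); added edges (0,1,k); result: nodes: 0:a, 1:a, 2:a edges: (0,1,k)
branch 2 step 1: rule r1; match: 0->0, 1->1; deleted nodes (none); deleted edges (0,1,g); added nodes (none); added edges (0,1,k); result: nodes: 0:a, 1:a, 2:a edges: (0,1,k)
common:
nodes: 0:a, 1:a, 2:a
edges: (0,1,k)


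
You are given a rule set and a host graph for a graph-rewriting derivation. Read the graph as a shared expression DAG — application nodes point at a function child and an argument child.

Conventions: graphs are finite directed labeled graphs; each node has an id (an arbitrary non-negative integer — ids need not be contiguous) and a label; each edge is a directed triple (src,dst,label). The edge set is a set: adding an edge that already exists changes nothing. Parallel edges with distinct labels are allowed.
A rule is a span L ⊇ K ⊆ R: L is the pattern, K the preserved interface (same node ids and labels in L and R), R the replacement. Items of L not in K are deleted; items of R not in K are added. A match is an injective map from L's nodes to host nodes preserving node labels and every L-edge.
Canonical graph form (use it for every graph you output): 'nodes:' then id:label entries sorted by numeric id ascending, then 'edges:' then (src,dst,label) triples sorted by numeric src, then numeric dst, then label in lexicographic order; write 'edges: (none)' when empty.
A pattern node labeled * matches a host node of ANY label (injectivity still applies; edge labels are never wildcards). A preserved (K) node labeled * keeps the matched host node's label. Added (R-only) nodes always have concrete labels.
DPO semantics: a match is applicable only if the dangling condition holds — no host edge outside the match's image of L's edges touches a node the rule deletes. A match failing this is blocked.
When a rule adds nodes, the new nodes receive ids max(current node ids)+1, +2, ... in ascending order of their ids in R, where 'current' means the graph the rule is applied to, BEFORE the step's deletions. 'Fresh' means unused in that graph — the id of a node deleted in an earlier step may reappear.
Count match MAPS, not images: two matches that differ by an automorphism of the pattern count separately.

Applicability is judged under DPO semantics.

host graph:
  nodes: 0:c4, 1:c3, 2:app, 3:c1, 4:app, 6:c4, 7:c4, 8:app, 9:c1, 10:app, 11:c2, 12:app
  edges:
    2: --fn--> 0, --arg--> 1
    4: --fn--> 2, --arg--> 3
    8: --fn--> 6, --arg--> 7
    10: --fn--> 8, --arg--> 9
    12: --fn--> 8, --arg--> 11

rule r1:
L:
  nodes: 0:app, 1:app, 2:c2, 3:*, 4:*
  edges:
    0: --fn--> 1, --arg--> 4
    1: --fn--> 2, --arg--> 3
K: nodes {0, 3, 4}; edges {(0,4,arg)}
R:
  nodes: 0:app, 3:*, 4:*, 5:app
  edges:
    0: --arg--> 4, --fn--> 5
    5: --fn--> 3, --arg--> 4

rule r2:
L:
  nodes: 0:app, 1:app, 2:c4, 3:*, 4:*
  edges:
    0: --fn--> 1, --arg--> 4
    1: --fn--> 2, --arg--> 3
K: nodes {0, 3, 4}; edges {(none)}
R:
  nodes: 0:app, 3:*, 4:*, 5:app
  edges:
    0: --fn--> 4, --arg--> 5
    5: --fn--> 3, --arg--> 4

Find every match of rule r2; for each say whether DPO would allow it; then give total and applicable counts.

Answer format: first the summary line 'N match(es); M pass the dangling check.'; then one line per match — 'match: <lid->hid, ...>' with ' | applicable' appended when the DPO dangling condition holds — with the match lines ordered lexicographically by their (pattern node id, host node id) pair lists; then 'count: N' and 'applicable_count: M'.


3 match(es); 1 pass the dangling check.
match: 0->4, 1->2, 2->0, 3->1, 4->3 | applicable
match: 0->10, 1->8, 2->6, 3->7, 4->9
match: 0->12, 1->8, 2->6, 3->7, 4->11
count: 3
applicable_count: 1


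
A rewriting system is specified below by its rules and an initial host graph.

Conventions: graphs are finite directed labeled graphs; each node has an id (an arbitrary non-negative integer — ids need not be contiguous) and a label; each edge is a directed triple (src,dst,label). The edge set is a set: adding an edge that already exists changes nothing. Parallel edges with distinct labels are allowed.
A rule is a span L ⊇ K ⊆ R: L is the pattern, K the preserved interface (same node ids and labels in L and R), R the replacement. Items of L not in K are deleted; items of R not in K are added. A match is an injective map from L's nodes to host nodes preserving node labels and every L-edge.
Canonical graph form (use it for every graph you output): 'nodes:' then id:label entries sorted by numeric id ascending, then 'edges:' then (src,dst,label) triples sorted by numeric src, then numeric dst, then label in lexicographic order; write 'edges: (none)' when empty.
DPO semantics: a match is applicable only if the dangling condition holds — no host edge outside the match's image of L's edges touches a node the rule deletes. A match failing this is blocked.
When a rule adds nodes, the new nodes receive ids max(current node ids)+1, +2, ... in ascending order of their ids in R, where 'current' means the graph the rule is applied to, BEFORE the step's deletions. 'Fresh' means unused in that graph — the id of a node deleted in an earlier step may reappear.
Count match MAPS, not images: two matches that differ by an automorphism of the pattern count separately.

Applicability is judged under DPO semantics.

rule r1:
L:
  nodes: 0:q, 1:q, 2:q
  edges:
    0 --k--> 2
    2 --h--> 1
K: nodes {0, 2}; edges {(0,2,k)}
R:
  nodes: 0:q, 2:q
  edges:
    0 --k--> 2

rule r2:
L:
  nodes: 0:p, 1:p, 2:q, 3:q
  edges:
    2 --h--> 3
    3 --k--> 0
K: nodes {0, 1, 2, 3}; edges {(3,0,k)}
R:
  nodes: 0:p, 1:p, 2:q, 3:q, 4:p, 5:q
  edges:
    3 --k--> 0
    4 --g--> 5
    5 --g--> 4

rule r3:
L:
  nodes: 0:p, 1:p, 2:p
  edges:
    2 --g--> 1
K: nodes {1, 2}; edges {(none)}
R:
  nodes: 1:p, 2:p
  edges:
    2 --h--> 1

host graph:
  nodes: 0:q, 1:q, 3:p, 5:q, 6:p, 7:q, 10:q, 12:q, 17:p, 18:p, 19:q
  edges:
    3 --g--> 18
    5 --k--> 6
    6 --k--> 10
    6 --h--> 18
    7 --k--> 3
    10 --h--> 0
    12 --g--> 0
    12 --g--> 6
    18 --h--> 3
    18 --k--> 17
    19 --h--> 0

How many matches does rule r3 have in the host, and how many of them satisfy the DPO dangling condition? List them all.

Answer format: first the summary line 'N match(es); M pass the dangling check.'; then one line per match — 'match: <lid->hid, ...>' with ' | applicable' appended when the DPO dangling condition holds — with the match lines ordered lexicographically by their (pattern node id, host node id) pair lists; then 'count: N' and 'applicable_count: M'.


2 match(es); 0 pass the dangling check.
match: 0->6, 1->18, 2->3
match: 0->17, 1->18, 2->3
count: 2
applicable_count: 0
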